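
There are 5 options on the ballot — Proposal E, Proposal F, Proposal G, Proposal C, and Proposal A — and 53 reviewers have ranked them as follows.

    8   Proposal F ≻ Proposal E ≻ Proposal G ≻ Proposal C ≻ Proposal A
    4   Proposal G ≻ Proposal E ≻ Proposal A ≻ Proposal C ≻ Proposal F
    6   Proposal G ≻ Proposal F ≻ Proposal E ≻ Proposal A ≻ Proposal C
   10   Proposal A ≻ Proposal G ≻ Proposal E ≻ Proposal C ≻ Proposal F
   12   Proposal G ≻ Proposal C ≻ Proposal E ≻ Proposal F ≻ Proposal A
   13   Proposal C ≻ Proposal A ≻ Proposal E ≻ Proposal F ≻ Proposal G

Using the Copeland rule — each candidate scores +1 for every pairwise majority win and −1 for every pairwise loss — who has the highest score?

Pairwise results:
  Proposal E vs Proposal F: Proposal E wins 39–14.
  Proposal E vs Proposal G: Proposal G wins 32–21.
  Proposal E vs Proposal C: Proposal E wins 28–25.
  Proposal E vs Proposal A: Proposal E wins 30–23.
  Proposal F vs Proposal G: Proposal G wins 32–21.
  Proposal F vs Proposal C: Proposal C wins 39–14.
  Proposal F vs Proposal A: Proposal A wins 27–26.
  Proposal G vs Proposal C: Proposal G wins 40–13.
  Proposal G vs Proposal A: Proposal G wins 30–23.
  Proposal C vs Proposal A: Proposal C wins 33–20.
Copeland scores (wins − losses):
  Proposal E: 3 − 1 = 2
  Proposal F: 0 − 4 = -4
  Proposal G: 4 − 0 = 4
  Proposal C: 2 − 2 = 0
  Proposal A: 1 − 3 = -2
Proposal G has the best Copeland score.

Proposal G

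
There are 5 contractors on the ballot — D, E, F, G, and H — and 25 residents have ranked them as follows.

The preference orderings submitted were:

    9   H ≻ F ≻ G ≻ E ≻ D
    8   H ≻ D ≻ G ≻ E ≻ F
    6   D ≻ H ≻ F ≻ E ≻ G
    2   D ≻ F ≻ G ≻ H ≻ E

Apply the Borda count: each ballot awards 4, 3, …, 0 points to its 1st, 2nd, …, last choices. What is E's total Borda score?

Borda scores:
  D: 9·0 + 8·3 + 6·4 + 2·4 = 56
  E: 9·1 + 8·1 + 6·1 + 2·0 = 23
  F: 9·3 + 8·0 + 6·2 + 2·3 = 45
  G: 9·2 + 8·2 + 6·0 + 2·2 = 38
  H: 9·4 + 8·4 + 6·3 + 2·1 = 88

23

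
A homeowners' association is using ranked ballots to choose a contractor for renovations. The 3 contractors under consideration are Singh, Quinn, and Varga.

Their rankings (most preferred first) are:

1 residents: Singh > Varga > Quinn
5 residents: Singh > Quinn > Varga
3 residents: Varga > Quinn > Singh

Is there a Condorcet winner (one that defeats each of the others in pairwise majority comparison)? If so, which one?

Head-to-head results (9 voters total):
Singh vs Quinn: Singh wins 6–3.
Singh vs Varga: Singh wins 6–3.
Quinn vs Varga: Quinn wins 5–4.
Singh beats each rival — Quinn (6–3), Varga (6–3) — so Singh is the Condorcet winner.

Singh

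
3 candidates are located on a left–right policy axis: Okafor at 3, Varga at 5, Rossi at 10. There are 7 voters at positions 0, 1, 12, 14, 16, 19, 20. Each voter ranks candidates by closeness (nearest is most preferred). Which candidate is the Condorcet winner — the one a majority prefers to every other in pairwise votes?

With single-peaked preferences on a line, the Condorcet winner is the candidate closest to the median voter.
The median voter (position 14) is closest to Rossi at 10.
Check: Rossi vs Okafor — voters closer to Rossi: 5 of 7.

Rossi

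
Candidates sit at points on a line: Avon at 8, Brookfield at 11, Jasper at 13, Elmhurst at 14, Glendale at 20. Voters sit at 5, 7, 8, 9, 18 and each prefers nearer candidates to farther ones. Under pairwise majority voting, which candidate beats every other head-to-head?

With single-peaked preferences on a line, the Condorcet winner is the candidate closest to the median voter.
The median voter (position 8) is closest to Avon at 8.
Check: Avon vs Jasper — voters closer to Avon: 4 of 5.

Avon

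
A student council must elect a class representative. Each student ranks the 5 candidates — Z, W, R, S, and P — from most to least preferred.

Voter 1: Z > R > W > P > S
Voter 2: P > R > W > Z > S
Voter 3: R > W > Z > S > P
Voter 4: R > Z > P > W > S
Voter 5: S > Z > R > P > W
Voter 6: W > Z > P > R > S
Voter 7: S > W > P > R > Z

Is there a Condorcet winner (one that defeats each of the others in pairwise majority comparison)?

Head-to-head results (7 voters total):
Z vs W: W wins 4–3.
Z vs R: R wins 4–3.
Z vs S: Z wins 5–2.
Z vs P: Z wins 5–2.
W vs R: R wins 5–2.
W vs S: W wins 5–2.
W vs P: W wins 4–3.
R vs S: R wins 5–2.
R vs P: R wins 4–3.
S vs P: P wins 4–3.
R beats each rival — Z (4–3), W (5–2), S (5–2), P (4–3) — so R is the Condorcet winner.

Yes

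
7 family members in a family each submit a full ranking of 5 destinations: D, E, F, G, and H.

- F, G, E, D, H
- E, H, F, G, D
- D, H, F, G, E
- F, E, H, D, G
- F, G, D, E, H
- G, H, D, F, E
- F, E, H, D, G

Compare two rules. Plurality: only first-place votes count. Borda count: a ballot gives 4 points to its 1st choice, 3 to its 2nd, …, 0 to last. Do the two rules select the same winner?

Plurality first-place counts: D 1, E 1, F 4, G 1, H 0 → F.
Borda totals: D 11, E 13, F 21, G 12, H 13 → F.
The two rules agree on F.

Yes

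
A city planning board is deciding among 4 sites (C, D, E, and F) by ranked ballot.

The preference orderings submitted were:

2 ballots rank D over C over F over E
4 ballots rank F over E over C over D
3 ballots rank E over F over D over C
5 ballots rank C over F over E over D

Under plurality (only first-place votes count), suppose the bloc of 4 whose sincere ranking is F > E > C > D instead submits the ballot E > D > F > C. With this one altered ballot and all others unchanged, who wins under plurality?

E

First-place totals with the altered ballot: C 5, D 2, E 7, F 0.
The switch changes the winner from C to E.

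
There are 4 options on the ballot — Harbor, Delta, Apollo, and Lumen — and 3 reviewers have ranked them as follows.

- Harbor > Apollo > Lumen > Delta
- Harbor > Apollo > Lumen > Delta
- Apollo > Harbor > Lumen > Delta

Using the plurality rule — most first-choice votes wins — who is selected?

Harbor

First-place vote totals:
  Harbor: 2
  Delta: 0
  Apollo: 1
  Lumen: 0
Harbor has the most first-place votes.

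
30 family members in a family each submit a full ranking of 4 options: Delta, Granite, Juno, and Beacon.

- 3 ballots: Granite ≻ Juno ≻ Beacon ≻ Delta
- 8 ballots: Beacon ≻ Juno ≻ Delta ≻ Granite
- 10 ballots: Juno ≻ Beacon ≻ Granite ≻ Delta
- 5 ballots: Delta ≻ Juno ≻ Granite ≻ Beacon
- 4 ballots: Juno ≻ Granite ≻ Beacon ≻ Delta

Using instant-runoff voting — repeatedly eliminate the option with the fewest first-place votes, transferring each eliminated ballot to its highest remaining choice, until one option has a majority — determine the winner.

Juno

Round 1: Juno 14, Beacon 8, Delta 5, Granite 3. Granite has the fewest and is eliminated.
Round 2: Juno 17, Beacon 8, Delta 5. Juno has a majority.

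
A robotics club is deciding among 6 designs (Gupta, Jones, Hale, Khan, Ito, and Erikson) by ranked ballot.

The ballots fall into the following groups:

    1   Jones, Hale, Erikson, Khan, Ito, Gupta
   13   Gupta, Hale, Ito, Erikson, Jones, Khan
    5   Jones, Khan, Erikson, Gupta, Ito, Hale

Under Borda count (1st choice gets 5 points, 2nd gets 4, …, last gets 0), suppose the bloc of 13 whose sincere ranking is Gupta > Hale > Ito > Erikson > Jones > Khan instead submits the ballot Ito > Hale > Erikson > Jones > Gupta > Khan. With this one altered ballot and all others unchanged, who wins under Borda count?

Borda totals with the altered ballot: Gupta 23, Jones 56, Hale 56, Khan 22, Ito 71, Erikson 57.
The switch changes the winner from Gupta to Ito.

Ito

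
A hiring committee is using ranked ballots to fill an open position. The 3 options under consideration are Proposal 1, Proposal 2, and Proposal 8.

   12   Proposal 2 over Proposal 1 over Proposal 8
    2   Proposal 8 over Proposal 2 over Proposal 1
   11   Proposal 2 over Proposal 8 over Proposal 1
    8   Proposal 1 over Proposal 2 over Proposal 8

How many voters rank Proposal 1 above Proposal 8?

Ballots ranking Proposal 1 above Proposal 8: 12+8 = 20.
Ballots ranking Proposal 8 above Proposal 1: 2+11 = 13.
So 20 of 33 voters prefer Proposal 1 to Proposal 8.

20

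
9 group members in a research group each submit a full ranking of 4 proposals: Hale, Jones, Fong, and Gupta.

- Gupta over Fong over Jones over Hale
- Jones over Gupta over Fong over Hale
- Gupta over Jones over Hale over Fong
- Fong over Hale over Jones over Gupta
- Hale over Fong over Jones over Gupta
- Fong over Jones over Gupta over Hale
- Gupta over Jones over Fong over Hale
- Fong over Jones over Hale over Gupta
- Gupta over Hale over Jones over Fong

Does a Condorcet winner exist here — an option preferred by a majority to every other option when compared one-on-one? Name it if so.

Head-to-head results (9 voters total):
Hale vs Jones: Jones wins 6–3.
Hale vs Fong: Fong wins 6–3.
Hale vs Gupta: Gupta wins 6–3.
Jones vs Fong: Fong wins 5–4.
Jones vs Gupta: Jones wins 5–4.
Fong vs Gupta: Gupta wins 5–4.
No candidate beats all others: Jones beats Gupta beats Fong beats Jones, a majority cycle.

No Condorcet winner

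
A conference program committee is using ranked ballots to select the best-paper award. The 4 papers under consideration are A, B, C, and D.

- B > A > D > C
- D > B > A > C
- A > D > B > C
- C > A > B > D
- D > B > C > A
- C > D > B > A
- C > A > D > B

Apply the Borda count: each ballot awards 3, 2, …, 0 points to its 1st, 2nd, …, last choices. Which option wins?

D

Borda scores:
  A: 2 + 1 + 3 + 2 + 0 + 0 + 2 = 10
  B: 3 + 2 + 1 + 1 + 2 + 1 + 0 = 10
  C: 0 + 0 + 0 + 3 + 1 + 3 + 3 = 10
  D: 1 + 3 + 2 + 0 + 3 + 2 + 1 = 12
D has the highest total.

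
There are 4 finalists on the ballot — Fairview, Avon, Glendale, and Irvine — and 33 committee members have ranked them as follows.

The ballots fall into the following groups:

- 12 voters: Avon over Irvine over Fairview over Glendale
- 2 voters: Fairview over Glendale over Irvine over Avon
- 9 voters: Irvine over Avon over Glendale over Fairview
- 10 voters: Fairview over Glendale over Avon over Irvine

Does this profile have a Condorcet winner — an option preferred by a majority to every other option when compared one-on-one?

Head-to-head results (33 voters total):
Fairview vs Avon: Avon wins 21–12.
Fairview vs Glendale: Fairview wins 24–9.
Fairview vs Irvine: Irvine wins 21–12.
Avon vs Glendale: Avon wins 21–12.
Avon vs Irvine: Avon wins 22–11.
Glendale vs Irvine: Irvine wins 21–12.
Avon beats each rival — Fairview (21–12), Glendale (21–12), Irvine (22–11) — so Avon is the Condorcet winner.

Yes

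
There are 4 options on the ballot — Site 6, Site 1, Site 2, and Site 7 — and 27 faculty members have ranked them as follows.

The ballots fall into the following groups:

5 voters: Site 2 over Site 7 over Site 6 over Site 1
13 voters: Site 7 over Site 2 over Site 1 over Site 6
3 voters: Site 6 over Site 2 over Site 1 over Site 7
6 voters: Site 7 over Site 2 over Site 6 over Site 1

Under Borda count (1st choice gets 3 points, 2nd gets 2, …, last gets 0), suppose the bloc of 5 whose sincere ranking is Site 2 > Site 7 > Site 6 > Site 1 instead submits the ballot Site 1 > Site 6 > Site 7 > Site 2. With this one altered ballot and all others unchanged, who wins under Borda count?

Borda totals with the altered ballot: Site 6 25, Site 1 31, Site 2 44, Site 7 62.
The winner is unchanged: still Site 7.

Site 7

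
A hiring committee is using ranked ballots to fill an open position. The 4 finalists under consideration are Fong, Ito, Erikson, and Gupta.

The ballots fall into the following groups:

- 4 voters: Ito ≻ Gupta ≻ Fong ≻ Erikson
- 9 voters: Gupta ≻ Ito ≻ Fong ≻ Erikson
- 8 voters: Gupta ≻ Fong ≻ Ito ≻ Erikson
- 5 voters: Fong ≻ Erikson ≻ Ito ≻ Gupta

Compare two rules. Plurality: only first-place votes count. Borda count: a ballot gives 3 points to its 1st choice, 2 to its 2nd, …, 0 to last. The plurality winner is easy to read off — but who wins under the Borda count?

Plurality first-place counts: Fong 5, Ito 4, Erikson 0, Gupta 17 → Gupta.
Borda totals: Fong 44, Ito 43, Erikson 10, Gupta 59 → Gupta.

Gupta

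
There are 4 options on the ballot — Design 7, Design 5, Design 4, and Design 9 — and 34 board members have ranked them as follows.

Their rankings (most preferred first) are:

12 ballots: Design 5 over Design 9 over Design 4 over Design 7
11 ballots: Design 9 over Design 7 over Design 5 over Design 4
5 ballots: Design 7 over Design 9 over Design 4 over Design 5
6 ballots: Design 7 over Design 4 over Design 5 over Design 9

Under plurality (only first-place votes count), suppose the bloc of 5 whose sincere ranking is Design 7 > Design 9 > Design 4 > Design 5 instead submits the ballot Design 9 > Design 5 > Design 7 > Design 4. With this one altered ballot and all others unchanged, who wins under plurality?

First-place totals with the altered ballot: Design 7 6, Design 5 12, Design 4 0, Design 9 16.
The switch changes the winner from Design 5 to Design 9.

Design 9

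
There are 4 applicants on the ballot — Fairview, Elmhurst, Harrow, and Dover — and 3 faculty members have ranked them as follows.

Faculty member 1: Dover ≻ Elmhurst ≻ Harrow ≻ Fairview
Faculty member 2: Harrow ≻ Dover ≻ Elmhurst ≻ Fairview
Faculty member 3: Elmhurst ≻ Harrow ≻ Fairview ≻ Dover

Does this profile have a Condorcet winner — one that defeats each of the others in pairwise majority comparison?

Head-to-head results (3 voters total):
Fairview vs Elmhurst: Elmhurst wins 3–0.
Fairview vs Harrow: Harrow wins 3–0.
Fairview vs Dover: Dover wins 2–1.
Elmhurst vs Harrow: Elmhurst wins 2–1.
Elmhurst vs Dover: Dover wins 2–1.
Harrow vs Dover: Harrow wins 2–1.
No candidate beats all others: Elmhurst beats Harrow beats Dover beats Elmhurst, a majority cycle.

No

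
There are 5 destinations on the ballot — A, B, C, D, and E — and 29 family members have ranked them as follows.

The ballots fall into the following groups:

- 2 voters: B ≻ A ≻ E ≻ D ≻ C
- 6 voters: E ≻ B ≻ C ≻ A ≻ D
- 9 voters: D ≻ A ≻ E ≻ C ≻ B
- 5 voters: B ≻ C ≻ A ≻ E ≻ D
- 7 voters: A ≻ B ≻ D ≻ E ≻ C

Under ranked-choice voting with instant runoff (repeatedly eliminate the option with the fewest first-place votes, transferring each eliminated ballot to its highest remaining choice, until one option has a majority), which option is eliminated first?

Round 1: D 9, A 7, B 7, E 6, C 0. C has the fewest and is eliminated.
Round 2: D 9, A 7, B 7, E 6. E has the fewest and is eliminated.
Round 3: B 13, D 9, A 7. A has the fewest and is eliminated.
Round 4: B 20, D 9. B has a majority.

C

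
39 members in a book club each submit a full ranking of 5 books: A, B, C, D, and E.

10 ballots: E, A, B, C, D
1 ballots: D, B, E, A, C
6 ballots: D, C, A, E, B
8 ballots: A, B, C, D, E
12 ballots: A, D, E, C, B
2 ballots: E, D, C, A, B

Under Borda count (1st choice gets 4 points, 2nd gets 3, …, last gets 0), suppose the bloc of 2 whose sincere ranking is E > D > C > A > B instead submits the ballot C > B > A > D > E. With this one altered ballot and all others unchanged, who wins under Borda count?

Borda totals with the altered ballot: A 127, B 53, C 64, D 74, E 72.
The winner is unchanged: still A.

A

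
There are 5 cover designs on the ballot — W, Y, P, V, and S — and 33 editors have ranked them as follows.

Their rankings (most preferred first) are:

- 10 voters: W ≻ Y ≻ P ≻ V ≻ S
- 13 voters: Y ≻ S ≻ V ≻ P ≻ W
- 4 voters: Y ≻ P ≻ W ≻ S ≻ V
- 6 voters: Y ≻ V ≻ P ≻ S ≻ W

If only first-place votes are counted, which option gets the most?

Y

First-place vote totals:
  W: 10
  Y: 23
  P: 0
  V: 0
  S: 0
Y has the most first-place votes.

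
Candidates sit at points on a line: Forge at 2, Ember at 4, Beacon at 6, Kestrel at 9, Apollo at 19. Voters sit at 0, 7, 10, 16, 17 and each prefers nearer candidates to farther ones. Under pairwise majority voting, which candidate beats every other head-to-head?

With single-peaked preferences on a line, the Condorcet winner is the candidate closest to the median voter.
The median voter (position 10) is closest to Kestrel at 9.
Check: Kestrel vs Apollo — voters closer to Kestrel: 3 of 5.

Kestrel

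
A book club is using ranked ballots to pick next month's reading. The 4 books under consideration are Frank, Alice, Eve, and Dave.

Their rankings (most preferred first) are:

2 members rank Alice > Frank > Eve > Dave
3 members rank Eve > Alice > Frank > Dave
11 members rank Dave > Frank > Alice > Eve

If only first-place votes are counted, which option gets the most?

Dave

First-place vote totals:
  Frank: 0
  Alice: 2
  Eve: 3
  Dave: 11
Dave has the most first-place votes.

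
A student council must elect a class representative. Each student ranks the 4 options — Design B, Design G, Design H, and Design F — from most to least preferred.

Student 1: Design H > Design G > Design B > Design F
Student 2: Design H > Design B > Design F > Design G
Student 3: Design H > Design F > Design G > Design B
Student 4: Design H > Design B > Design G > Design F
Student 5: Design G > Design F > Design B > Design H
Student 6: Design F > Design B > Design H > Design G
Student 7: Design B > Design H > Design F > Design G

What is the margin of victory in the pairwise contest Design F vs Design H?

3

Ballots ranking Design F above Design H: 2.
Ballots ranking Design H above Design F: 5.
Design H wins 5–2, a margin of 3.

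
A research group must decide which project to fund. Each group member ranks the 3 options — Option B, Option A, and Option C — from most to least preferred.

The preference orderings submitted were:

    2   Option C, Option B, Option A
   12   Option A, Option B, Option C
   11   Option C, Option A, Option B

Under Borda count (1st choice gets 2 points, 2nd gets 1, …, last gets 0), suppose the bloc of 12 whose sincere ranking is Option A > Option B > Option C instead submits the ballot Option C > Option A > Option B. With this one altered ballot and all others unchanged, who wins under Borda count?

Option C

Borda totals with the altered ballot: Option B 2, Option A 23, Option C 50.
The switch changes the winner from Option A to Option C.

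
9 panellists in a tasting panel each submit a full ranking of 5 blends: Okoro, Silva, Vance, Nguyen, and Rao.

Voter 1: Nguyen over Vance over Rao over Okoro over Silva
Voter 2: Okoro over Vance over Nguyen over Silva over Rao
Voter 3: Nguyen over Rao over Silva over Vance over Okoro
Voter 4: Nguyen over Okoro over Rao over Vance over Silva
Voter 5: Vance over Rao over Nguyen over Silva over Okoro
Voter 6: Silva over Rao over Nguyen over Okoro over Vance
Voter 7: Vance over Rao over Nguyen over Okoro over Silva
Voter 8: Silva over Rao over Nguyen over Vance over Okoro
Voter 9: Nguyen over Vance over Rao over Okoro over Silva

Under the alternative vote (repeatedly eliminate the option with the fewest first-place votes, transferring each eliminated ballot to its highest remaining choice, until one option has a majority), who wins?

Nguyen

Round 1: Nguyen 4, Silva 2, Vance 2, Okoro 1, Rao 0. Rao has the fewest and is eliminated.
Round 2: Nguyen 4, Silva 2, Vance 2, Okoro 1. Okoro has the fewest and is eliminated.
Round 3: Nguyen 4, Vance 3, Silva 2. Silva has the fewest and is eliminated.
Round 4: Nguyen 6, Vance 3. Nguyen has a majority.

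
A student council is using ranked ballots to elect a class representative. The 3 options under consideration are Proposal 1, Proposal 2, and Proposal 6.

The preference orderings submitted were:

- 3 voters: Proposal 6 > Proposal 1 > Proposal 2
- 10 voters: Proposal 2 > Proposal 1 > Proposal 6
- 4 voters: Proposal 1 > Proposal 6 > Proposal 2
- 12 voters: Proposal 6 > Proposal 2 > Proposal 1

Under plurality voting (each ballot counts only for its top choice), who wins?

First-place vote totals:
  Proposal 1: 4
  Proposal 2: 10
  Proposal 6: 15
Proposal 6 has the most first-place votes.

Proposal 6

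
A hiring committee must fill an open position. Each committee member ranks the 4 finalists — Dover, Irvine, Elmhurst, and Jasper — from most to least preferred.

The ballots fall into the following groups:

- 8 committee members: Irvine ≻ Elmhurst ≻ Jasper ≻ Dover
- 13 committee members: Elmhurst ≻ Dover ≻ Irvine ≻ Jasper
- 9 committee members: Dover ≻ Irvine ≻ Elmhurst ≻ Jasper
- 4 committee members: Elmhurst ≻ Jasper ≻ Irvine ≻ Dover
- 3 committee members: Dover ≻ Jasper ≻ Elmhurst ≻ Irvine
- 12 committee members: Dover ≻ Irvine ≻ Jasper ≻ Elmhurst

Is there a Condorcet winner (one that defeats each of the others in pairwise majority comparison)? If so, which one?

No Condorcet winner

Head-to-head results (49 voters total):
Dover vs Irvine: Dover wins 37–12.
Dover vs Elmhurst: Elmhurst wins 25–24.
Dover vs Jasper: Dover wins 37–12.
Irvine vs Elmhurst: Irvine wins 29–20.
Irvine vs Jasper: Irvine wins 42–7.
Elmhurst vs Jasper: Elmhurst wins 34–15.
No candidate beats all others: Dover beats Irvine beats Elmhurst beats Dover, a majority cycle.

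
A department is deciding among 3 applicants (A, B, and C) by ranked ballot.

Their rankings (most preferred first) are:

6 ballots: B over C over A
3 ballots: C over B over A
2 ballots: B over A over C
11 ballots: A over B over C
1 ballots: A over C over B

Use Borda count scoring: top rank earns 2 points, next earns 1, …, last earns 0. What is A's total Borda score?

Borda scores:
  A: 6·0 + 3·0 + 2·1 + 11·2 + 2 = 26
  B: 6·2 + 3·1 + 2·2 + 11·1 + 0 = 30
  C: 6·1 + 3·2 + 2·0 + 11·0 + 1 = 13

26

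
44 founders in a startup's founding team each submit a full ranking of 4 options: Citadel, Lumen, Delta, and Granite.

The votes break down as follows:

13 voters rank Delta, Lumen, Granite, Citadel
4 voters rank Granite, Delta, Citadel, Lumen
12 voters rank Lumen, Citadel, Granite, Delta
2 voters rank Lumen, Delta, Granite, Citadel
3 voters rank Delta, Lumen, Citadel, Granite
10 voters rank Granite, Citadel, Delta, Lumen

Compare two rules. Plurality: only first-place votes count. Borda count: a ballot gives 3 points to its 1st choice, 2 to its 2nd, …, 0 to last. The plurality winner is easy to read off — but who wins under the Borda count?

Plurality first-place counts: Citadel 0, Lumen 14, Delta 16, Granite 14 → Delta.
Borda totals: Citadel 51, Lumen 74, Delta 70, Granite 69 → Lumen.

Lumen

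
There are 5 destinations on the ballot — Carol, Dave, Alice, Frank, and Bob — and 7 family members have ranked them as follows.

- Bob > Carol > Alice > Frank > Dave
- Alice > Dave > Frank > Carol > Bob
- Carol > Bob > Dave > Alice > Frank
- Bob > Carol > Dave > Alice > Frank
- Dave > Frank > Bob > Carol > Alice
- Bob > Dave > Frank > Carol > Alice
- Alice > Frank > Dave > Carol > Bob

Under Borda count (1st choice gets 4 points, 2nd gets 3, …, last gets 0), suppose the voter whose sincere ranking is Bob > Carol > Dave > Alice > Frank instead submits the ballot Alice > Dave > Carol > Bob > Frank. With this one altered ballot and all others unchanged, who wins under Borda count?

Dave

Borda totals with the altered ballot: Carol 13, Dave 17, Alice 15, Frank 11, Bob 14.
The switch changes the winner from Bob to Dave.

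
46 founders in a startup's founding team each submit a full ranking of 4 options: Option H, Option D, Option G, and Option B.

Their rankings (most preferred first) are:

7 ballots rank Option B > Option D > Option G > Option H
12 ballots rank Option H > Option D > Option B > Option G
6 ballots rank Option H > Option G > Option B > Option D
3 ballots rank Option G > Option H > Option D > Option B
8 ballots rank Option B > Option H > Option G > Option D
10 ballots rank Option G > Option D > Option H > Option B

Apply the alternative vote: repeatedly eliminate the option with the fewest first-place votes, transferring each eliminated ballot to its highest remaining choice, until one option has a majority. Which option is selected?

Round 1: Option H 18, Option B 15, Option G 13, Option D 0. Option D has the fewest and is eliminated.
Round 2: Option H 18, Option B 15, Option G 13. Option G has the fewest and is eliminated.
Round 3: Option H 31, Option B 15. Option H has a majority.

Option H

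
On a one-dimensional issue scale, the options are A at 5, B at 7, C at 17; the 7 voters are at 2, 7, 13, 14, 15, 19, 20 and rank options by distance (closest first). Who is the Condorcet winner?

With single-peaked preferences on a line, the Condorcet winner is the candidate closest to the median voter.
The median voter (position 14) is closest to C at 17.
Check: C vs B — voters closer to C: 5 of 7.

C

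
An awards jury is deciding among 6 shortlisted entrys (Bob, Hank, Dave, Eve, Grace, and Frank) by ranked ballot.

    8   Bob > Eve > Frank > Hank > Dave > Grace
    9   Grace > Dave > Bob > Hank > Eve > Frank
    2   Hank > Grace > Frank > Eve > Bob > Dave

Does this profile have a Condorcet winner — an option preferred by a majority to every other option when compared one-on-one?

No

Head-to-head results (19 voters total):
Bob vs Hank: Bob wins 17–2.
Bob vs Dave: Bob wins 10–9.
Bob vs Eve: Bob wins 17–2.
Bob vs Grace: Grace wins 11–8.
Bob vs Frank: Bob wins 17–2.
Hank vs Dave: Hank wins 10–9.
Hank vs Eve: Hank wins 11–8.
Hank vs Grace: Hank wins 10–9.
Hank vs Frank: Hank wins 11–8.
Dave vs Eve: Eve wins 10–9.
Dave vs Grace: Grace wins 11–8.
Dave vs Frank: Frank wins 10–9.
Eve vs Grace: Grace wins 11–8.
Eve vs Frank: Eve wins 17–2.
Grace vs Frank: Grace wins 11–8.
No candidate beats all others: Bob beats Hank beats Grace beats Bob, a majority cycle.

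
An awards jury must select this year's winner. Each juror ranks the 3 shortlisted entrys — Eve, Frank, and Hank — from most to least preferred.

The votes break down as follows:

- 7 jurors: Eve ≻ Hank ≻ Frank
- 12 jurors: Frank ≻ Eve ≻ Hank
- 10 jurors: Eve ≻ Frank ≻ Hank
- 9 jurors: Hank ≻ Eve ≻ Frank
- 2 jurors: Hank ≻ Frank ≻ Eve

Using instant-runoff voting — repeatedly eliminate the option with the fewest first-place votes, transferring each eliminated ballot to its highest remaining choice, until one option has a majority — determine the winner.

Eve

Round 1: Eve 17, Frank 12, Hank 11. Hank has the fewest and is eliminated.
Round 2: Eve 26, Frank 14. Eve has a majority.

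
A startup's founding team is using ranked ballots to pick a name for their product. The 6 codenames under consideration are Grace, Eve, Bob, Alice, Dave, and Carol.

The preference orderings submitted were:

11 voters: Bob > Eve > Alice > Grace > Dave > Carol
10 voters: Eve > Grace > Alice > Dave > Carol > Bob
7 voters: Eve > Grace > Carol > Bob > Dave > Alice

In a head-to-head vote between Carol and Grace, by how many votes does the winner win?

28

Ballots ranking Carol above Grace: 0.
Ballots ranking Grace above Carol: 11+10+7 = 28.
Grace wins 28–0, a margin of 28.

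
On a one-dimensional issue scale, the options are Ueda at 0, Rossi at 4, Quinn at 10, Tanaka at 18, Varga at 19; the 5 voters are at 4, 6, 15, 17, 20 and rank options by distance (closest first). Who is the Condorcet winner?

With single-peaked preferences on a line, the Condorcet winner is the candidate closest to the median voter.
The median voter (position 15) is closest to Tanaka at 18.
Check: Tanaka vs Varga — voters closer to Tanaka: 4 of 5.

Tanaka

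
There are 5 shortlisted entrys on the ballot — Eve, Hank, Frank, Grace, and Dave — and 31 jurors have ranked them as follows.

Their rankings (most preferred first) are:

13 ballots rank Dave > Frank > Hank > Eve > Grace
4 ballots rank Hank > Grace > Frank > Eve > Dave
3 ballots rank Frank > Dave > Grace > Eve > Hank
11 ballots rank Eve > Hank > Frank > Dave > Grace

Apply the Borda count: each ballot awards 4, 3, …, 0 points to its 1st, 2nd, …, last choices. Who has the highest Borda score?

Frank

Borda scores:
  Eve: 13·1 + 4·1 + 3·1 + 11·4 = 64
  Hank: 13·2 + 4·4 + 3·0 + 11·3 = 75
  Frank: 13·3 + 4·2 + 3·4 + 11·2 = 81
  Grace: 13·0 + 4·3 + 3·2 + 11·0 = 18
  Dave: 13·4 + 4·0 + 3·3 + 11·1 = 72
Frank has the highest total.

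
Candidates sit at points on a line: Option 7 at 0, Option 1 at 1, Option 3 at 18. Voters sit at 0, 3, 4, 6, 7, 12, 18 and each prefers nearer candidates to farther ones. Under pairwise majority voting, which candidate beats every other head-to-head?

Option 1

With single-peaked preferences on a line, the Condorcet winner is the candidate closest to the median voter.
The median voter (position 6) is closest to Option 1 at 1.
Check: Option 1 vs Option 3 — voters closer to Option 1: 5 of 7.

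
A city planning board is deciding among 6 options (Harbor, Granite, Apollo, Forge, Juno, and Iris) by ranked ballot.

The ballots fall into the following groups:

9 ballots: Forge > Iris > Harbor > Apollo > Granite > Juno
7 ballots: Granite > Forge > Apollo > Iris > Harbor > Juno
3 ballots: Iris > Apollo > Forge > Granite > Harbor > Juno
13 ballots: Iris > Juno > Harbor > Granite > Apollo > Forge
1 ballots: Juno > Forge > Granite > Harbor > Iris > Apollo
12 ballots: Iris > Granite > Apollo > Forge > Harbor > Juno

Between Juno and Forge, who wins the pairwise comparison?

Ballots ranking Juno above Forge: 13+1 = 14.
Ballots ranking Forge above Juno: 9+7+3+12 = 31.
Forge wins the head-to-head, 31–14.

Forge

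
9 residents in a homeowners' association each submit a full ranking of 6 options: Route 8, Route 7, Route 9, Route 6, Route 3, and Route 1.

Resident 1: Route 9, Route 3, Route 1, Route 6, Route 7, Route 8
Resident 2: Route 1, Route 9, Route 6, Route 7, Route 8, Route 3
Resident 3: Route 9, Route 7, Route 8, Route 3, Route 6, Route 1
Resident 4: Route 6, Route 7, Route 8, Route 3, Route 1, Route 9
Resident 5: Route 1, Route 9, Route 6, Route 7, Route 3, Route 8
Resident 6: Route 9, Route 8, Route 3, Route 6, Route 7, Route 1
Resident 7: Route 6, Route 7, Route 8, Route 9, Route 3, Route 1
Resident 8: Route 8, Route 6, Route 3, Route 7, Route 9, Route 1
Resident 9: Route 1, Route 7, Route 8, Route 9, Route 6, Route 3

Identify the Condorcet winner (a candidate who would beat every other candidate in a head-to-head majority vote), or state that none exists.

Head-to-head results (9 voters total):
Route 8 vs Route 7: Route 7 wins 7–2.
Route 8 vs Route 9: Route 9 wins 5–4.
Route 8 vs Route 6: Route 6 wins 5–4.
Route 8 vs Route 3: Route 8 wins 7–2.
Route 8 vs Route 1: Route 8 wins 5–4.
Route 7 vs Route 9: Route 9 wins 5–4.
Route 7 vs Route 6: Route 6 wins 7–2.
Route 7 vs Route 3: Route 7 wins 6–3.
Route 7 vs Route 1: Route 7 wins 5–4.
Route 9 vs Route 6: Route 9 wins 6–3.
Route 9 vs Route 3: Route 9 wins 7–2.
Route 9 vs Route 1: Route 9 wins 5–4.
Route 6 vs Route 3: Route 6 wins 6–3.
Route 6 vs Route 1: Route 6 wins 5–4.
Route 3 vs Route 1: Route 3 wins 6–3.
Route 9 beats each rival — Route 8 (5–4), Route 7 (5–4), Route 6 (6–3), Route 3 (7–2), Route 1 (5–4) — so Route 9 is the Condorcet winner.

Route 9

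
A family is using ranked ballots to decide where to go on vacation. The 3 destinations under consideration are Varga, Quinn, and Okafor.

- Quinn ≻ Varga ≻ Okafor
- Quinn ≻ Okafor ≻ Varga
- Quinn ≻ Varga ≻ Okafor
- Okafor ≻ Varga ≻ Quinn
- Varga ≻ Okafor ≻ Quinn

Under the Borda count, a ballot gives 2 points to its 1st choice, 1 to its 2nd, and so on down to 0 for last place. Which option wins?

Quinn

Borda scores:
  Varga: 1 + 0 + 1 + 1 + 2 = 5
  Quinn: 2 + 2 + 2 + 0 + 0 = 6
  Okafor: 0 + 1 + 0 + 2 + 1 = 4
Quinn has the highest total.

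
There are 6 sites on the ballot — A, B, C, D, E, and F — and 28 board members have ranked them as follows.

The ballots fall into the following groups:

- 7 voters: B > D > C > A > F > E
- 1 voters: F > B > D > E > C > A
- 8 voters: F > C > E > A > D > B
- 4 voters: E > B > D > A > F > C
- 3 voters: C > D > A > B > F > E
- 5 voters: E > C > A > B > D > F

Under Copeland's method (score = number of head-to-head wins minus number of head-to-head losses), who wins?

Pairwise results:
  A vs B: A wins 16–12.
  A vs C: C wins 24–4.
  A vs D: D wins 15–13.
  A vs E: E wins 18–10.
  A vs F: A wins 19–9.
  B vs C: C wins 16–12.
  B vs D: B wins 17–11.
  B vs E: E wins 17–11.
  B vs F: B wins 19–9.
  C vs D: C wins 16–12.
  C vs E: C wins 18–10.
  C vs F: C wins 15–13.
  D vs E: E wins 17–11.
  D vs F: D wins 19–9.
  E vs F: F wins 19–9.
Copeland scores (wins − losses):
  A: 2 − 3 = -1
  B: 2 − 3 = -1
  C: 5 − 0 = 5
  D: 2 − 3 = -1
  E: 3 − 2 = 1
  F: 1 − 4 = -3
C has the best Copeland score.

C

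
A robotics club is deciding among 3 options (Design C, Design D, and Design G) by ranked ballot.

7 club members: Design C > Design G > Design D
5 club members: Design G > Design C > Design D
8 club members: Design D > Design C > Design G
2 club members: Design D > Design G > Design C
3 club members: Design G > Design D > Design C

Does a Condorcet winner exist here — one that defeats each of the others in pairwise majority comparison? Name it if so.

Head-to-head results (25 voters total):
Design C vs Design D: Design D wins 13–12.
Design C vs Design G: Design C wins 15–10.
Design D vs Design G: Design G wins 15–10.
No candidate beats all others: Design C beats Design G beats Design D beats Design C, a majority cycle.

No Condorcet winner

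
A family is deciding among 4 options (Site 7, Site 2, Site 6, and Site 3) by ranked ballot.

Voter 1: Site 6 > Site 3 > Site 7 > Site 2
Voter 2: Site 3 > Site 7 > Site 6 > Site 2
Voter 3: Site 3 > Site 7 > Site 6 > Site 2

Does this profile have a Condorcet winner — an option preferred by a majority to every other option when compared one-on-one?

Yes

Head-to-head results (3 voters total):
Site 7 vs Site 2: Site 7 wins 3–0.
Site 7 vs Site 6: Site 7 wins 2–1.
Site 7 vs Site 3: Site 3 wins 3–0.
Site 2 vs Site 6: Site 6 wins 3–0.
Site 2 vs Site 3: Site 3 wins 3–0.
Site 6 vs Site 3: Site 3 wins 2–1.
Site 3 beats each rival — Site 7 (3–0), Site 2 (3–0), Site 6 (2–1) — so Site 3 is the Condorcet winner.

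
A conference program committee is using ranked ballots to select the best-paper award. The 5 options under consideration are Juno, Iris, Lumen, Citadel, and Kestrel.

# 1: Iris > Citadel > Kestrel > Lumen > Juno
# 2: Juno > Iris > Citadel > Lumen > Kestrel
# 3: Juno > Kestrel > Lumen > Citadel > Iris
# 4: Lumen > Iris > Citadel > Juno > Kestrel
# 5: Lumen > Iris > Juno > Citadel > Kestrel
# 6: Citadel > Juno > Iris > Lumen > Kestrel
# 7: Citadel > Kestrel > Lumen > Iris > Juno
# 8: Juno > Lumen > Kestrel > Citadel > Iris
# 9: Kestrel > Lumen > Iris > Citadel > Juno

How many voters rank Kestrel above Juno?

Ballots ranking Kestrel above Juno: 3.
Ballots ranking Juno above Kestrel: 6.
So 3 of 9 voters prefer Kestrel to Juno.

3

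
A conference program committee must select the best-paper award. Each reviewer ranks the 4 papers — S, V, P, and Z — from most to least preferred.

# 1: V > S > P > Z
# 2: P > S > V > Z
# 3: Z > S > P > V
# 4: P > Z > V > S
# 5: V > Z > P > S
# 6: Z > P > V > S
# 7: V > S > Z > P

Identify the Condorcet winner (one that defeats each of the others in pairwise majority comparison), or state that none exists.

No Condorcet winner

Head-to-head results (7 voters total):
S vs V: V wins 5–2.
S vs P: P wins 4–3.
S vs Z: Z wins 4–3.
V vs P: P wins 4–3.
V vs Z: V wins 4–3.
P vs Z: Z wins 4–3.
No candidate beats all others: V beats Z beats P beats V, a majority cycle.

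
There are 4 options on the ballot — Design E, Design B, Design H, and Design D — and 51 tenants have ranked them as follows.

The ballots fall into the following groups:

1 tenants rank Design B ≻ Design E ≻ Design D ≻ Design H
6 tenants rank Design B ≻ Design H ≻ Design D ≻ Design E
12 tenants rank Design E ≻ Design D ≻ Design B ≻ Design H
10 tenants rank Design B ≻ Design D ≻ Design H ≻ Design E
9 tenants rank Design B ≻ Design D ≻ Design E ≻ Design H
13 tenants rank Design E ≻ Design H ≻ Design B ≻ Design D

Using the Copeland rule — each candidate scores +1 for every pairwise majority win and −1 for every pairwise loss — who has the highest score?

Design B

Pairwise results:
  Design E vs Design B: Design B wins 26–25.
  Design E vs Design H: Design E wins 35–16.
  Design E vs Design D: Design E wins 26–25.
  Design B vs Design H: Design B wins 38–13.
  Design B vs Design D: Design B wins 39–12.
  Design H vs Design D: Design D wins 32–19.
Copeland scores (wins − losses):
  Design E: 2 − 1 = 1
  Design B: 3 − 0 = 3
  Design H: 0 − 3 = -3
  Design D: 1 − 2 = -1
Design B has the best Copeland score.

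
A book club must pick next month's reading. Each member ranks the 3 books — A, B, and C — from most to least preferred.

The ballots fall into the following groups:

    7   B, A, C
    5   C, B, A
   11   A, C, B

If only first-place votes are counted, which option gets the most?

First-place vote totals:
  A: 11
  B: 7
  C: 5
A has the most first-place votes.

A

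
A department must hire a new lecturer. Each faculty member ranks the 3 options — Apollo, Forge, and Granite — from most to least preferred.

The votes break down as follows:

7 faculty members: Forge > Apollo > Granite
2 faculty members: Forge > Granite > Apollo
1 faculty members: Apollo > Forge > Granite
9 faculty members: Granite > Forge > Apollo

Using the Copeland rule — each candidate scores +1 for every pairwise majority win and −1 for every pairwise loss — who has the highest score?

Forge

Pairwise results:
  Apollo vs Forge: Forge wins 18–1.
  Apollo vs Granite: Granite wins 11–8.
  Forge vs Granite: Forge wins 10–9.
Copeland scores (wins − losses):
  Apollo: 0 − 2 = -2
  Forge: 2 − 0 = 2
  Granite: 1 − 1 = 0
Forge has the best Copeland score.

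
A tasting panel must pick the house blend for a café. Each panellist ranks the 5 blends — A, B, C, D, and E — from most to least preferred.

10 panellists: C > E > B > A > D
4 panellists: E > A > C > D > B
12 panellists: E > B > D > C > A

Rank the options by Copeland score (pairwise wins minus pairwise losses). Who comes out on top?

Pairwise results:
  A vs B: B wins 22–4.
  A vs C: C wins 22–4.
  A vs D: A wins 14–12.
  A vs E: E wins 26–0.
  B vs C: C wins 14–12.
  B vs D: B wins 22–4.
  B vs E: E wins 26–0.
  C vs D: C wins 14–12.
  C vs E: E wins 16–10.
  D vs E: E wins 26–0.
Copeland scores (wins − losses):
  A: 1 − 3 = -2
  B: 2 − 2 = 0
  C: 3 − 1 = 2
  D: 0 − 4 = -4
  E: 4 − 0 = 4
E has the best Copeland score.

E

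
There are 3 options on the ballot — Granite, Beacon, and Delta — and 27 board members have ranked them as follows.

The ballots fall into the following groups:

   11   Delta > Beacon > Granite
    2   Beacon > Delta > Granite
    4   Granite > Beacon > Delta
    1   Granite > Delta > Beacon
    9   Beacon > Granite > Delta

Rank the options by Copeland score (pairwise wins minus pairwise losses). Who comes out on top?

Beacon

Pairwise results:
  Granite vs Beacon: Beacon wins 22–5.
  Granite vs Delta: Granite wins 14–13.
  Beacon vs Delta: Beacon wins 15–12.
Copeland scores (wins − losses):
  Granite: 1 − 1 = 0
  Beacon: 2 − 0 = 2
  Delta: 0 − 2 = -2
Beacon has the best Copeland score.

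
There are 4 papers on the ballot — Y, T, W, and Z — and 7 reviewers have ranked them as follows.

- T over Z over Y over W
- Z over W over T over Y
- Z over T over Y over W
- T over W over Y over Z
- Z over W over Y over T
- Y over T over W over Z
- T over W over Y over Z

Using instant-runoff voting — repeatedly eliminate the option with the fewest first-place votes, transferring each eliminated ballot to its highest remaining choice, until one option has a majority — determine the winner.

Round 1: T 3, Z 3, Y 1, W 0. W has the fewest and is eliminated.
Round 2: T 3, Z 3, Y 1. Y has the fewest and is eliminated.
Round 3: T 4, Z 3. T has a majority.

T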